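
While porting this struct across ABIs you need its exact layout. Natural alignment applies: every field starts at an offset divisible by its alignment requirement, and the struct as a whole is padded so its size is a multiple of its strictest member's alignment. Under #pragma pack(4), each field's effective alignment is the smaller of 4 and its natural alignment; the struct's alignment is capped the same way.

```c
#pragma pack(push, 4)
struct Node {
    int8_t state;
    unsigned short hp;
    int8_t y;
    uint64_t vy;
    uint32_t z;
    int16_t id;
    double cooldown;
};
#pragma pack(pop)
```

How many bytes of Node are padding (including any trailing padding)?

6

state at 0 (size 1, align 1) → ends 1
pad 1 to align 2 for hp
hp at 2 (size 2, align 2) → ends 4
y at 4 (size 1, align 1) → ends 5
pad 3 to align 4 for vy
vy at 8 (size 8, align 4) → ends 16
z at 16 (size 4, align 4) → ends 20
id at 20 (size 2, align 2) → ends 22
pad 2 to align 4 for cooldown
cooldown at 24 (size 8, align 4) → ends 32
total 32 bytes, alignment 4
data bytes 26, size 32 → padding 6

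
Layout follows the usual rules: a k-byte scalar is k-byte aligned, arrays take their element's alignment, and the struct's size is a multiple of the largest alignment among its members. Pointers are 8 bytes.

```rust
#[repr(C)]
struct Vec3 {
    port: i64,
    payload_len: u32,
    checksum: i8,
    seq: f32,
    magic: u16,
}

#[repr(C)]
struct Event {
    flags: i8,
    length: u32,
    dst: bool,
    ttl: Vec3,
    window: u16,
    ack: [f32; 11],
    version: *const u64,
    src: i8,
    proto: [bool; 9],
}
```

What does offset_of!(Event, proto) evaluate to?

Vec3: @0: port [8B, align 8] → 8; @8: payload_len [4B, align 4] → 12; @12: checksum [1B, align 1] → 13; +3 pad (align 4); @16: seq [4B, align 4] → 20; @20: magic [2B, align 2] → 22; +2 tail pad (align 8); size 24, align 8
@0: flags [1B, align 1] → 1
+3 pad (align 4)
@4: length [4B, align 4] → 8
@8: dst [1B, align 1] → 9
+7 pad (align 8)
@16: ttl [24B, align 8] → 40
@40: window [2B, align 2] → 42
+2 pad (align 4)
@44: ack [44B, align 4] → 88
@88: version [8B, align 8] → 96
@96: src [1B, align 1] → 97
@97: proto [9B, align 1] → 106

97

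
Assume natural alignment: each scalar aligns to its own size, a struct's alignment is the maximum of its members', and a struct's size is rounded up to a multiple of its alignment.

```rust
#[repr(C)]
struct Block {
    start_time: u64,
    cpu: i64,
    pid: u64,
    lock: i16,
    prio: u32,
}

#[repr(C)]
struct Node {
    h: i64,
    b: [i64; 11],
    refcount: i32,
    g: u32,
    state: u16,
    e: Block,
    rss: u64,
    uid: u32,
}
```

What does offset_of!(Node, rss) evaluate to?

144

Block: start_time at 0 (size 8, align 8) → ends 8; cpu at 8 (size 8, align 8) → ends 16; pid at 16 (size 8, align 8) → ends 24; lock at 24 (size 2, align 2) → ends 26; pad 2 to align 4 for prio; prio at 28 (size 4, align 4) → ends 32; total 32 bytes, alignment 8
h at 0 (size 8, align 8) → ends 8
b at 8 (size 88, align 8) → ends 96
refcount at 96 (size 4, align 4) → ends 100
g at 100 (size 4, align 4) → ends 104
state at 104 (size 2, align 2) → ends 106
pad 6 to align 8 for e
e at 112 (size 32, align 8) → ends 144
rss at 144 (size 8, align 8) → ends 152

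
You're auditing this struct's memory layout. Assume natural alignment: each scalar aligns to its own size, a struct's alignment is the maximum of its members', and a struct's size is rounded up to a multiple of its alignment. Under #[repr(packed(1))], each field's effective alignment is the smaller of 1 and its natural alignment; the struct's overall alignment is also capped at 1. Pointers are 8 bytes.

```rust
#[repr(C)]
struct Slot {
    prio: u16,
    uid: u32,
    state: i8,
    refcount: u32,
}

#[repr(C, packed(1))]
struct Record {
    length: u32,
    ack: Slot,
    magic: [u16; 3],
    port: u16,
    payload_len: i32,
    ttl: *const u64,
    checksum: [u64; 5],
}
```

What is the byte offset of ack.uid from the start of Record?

8

Slot: 0..2  prio  (2B, 2-aligned); 2..4  -- padding (2B); 4..8  uid  (4B, 4-aligned); 8..9  state  (1B, 1-aligned); 9..12  -- padding (3B); 12..16  refcount  (4B, 4-aligned); sizeof = 16, alignof = 4
0..4  length  (4B, 1-aligned)
4..20  ack  (16B, 1-aligned)
within Slot: uid at 4
4 + 4 = 8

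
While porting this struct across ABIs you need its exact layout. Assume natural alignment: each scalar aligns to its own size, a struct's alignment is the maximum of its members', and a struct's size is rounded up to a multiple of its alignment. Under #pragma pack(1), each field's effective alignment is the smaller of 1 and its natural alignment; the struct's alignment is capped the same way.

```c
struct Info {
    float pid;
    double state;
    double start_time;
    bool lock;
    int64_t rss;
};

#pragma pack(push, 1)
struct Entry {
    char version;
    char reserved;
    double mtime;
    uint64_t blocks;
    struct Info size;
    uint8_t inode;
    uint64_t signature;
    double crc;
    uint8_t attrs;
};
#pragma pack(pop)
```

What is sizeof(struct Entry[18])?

Info: pid at 0 (size 4, align 4) → ends 4; pad 4 to align 8 for state; state at 8 (size 8, align 8) → ends 16; start_time at 16 (size 8, align 8) → ends 24; lock at 24 (size 1, align 1) → ends 25; pad 7 to align 8 for rss; rss at 32 (size 8, align 8) → ends 40; total 40 bytes, alignment 8
version at 0 (size 1, align 1) → ends 1
reserved at 1 (size 1, align 1) → ends 2
mtime at 2 (size 8, align 1) → ends 10
blocks at 10 (size 8, align 1) → ends 18
size at 18 (size 40, align 1) → ends 58
inode at 58 (size 1, align 1) → ends 59
signature at 59 (size 8, align 1) → ends 67
crc at 67 (size 8, align 1) → ends 75
attrs at 75 (size 1, align 1) → ends 76
total 76 bytes, alignment 1
array of 18: 18 × 76 = 1368

1368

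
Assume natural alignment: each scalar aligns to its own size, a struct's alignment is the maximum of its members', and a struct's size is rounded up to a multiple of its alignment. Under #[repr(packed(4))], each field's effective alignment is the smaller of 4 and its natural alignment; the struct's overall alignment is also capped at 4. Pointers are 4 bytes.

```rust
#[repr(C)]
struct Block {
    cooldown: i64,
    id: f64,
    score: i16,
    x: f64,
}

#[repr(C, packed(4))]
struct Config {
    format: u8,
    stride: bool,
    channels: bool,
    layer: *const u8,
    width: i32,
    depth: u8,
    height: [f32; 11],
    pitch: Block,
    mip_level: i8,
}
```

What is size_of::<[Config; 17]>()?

Block: 0..8  cooldown  (8B, 8-aligned); 8..16  id  (8B, 8-aligned); 16..18  score  (2B, 2-aligned); 18..24  -- padding (6B); 24..32  x  (8B, 8-aligned); sizeof = 32, alignof = 8
0..1  format  (1B, 1-aligned)
1..2  stride  (1B, 1-aligned)
2..3  channels  (1B, 1-aligned)
3..4  -- padding (1B)
4..8  layer  (4B, 4-aligned)
8..12  width  (4B, 4-aligned)
12..13  depth  (1B, 1-aligned)
13..16  -- padding (3B)
16..60  height  (44B, 4-aligned)
60..92  pitch  (32B, 4-aligned)
92..93  mip_level  (1B, 1-aligned)
93..96  -- tail padding (3B)
sizeof = 96, alignof = 4
array of 17: 17 × 96 = 1632

1632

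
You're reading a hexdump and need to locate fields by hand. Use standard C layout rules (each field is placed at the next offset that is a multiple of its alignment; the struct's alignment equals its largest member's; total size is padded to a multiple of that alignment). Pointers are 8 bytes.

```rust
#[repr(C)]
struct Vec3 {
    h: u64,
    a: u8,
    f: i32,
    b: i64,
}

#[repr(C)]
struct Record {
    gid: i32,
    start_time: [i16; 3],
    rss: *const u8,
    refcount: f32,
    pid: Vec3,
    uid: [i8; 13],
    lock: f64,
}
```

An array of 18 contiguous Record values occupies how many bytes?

1440

Vec3: 0..8  h  (8B, 8-aligned); 8..9  a  (1B, 1-aligned); 9..12  -- padding (3B); 12..16  f  (4B, 4-aligned); 16..24  b  (8B, 8-aligned); sizeof = 24, alignof = 8
0..4  gid  (4B, 4-aligned)
4..10  start_time  (6B, 2-aligned)
10..16  -- padding (6B)
16..24  rss  (8B, 8-aligned)
24..28  refcount  (4B, 4-aligned)
28..32  -- padding (4B)
32..56  pid  (24B, 8-aligned)
56..69  uid  (13B, 1-aligned)
69..72  -- padding (3B)
72..80  lock  (8B, 8-aligned)
sizeof = 80, alignof = 8
array of 18: 18 × 80 = 1440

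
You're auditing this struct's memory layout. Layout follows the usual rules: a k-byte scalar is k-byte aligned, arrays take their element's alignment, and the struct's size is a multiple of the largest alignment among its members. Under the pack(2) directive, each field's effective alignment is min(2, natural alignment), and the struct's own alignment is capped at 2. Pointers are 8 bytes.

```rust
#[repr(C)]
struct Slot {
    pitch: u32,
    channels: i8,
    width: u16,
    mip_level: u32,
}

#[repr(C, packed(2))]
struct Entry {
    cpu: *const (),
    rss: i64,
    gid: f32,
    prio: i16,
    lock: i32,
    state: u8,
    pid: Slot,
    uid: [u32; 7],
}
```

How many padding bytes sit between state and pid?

Slot: pitch at 0 (size 4, align 4) → ends 4; channels at 4 (size 1, align 1) → ends 5; pad 1 to align 2 for width; width at 6 (size 2, align 2) → ends 8; mip_level at 8 (size 4, align 4) → ends 12; total 12 bytes, alignment 4
cpu at 0 (size 8, align 2) → ends 8
rss at 8 (size 8, align 2) → ends 16
gid at 16 (size 4, align 2) → ends 20
prio at 20 (size 2, align 2) → ends 22
lock at 22 (size 4, align 2) → ends 26
state at 26 (size 1, align 1) → ends 27
pad 1 to align 2 for pid
pid at 28 (size 12, align 2) → ends 40

1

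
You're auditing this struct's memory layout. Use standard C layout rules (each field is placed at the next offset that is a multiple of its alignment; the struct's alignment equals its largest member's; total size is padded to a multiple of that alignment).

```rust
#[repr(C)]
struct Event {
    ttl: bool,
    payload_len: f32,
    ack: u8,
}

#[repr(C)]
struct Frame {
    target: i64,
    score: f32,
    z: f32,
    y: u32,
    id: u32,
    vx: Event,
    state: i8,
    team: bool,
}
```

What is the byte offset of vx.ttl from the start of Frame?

24

Event: ttl at 0 (size 1, align 1) → ends 1; pad 3 to align 4 for payload_len; payload_len at 4 (size 4, align 4) → ends 8; ack at 8 (size 1, align 1) → ends 9; tail pad 3 to reach multiple of 4; total 12 bytes, alignment 4
target at 0 (size 8, align 8) → ends 8
score at 8 (size 4, align 4) → ends 12
z at 12 (size 4, align 4) → ends 16
y at 16 (size 4, align 4) → ends 20
id at 20 (size 4, align 4) → ends 24
vx at 24 (size 12, align 4) → ends 36
within Event: ttl at 0
24 + 0 = 24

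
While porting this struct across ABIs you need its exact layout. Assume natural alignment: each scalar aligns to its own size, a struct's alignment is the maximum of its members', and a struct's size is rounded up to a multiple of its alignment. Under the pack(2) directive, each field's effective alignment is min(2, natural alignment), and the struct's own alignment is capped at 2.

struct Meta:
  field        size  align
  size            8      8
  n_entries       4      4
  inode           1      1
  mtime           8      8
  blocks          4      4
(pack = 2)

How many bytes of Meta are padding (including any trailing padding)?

1

@0: size [8B, align 2] → 8
@8: n_entries [4B, align 2] → 12
@12: inode [1B, align 1] → 13
+1 pad (align 2)
@14: mtime [8B, align 2] → 22
@22: blocks [4B, align 2] → 26
size 26, align 2
data bytes 25, size 26 → padding 1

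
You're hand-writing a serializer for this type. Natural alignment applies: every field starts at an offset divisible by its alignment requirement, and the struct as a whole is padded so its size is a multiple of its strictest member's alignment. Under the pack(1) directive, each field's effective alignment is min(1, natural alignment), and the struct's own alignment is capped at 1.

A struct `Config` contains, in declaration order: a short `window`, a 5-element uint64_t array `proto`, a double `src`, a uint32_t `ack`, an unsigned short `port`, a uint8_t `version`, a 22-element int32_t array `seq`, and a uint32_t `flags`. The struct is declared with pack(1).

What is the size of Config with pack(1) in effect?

@0: window [2B, align 1] → 2
@2: proto [40B, align 1] → 42
@42: src [8B, align 1] → 50
@50: ack [4B, align 1] → 54
@54: port [2B, align 1] → 56
@56: version [1B, align 1] → 57
@57: seq [88B, align 1] → 145
@145: flags [4B, align 1] → 149
size 149, align 1

149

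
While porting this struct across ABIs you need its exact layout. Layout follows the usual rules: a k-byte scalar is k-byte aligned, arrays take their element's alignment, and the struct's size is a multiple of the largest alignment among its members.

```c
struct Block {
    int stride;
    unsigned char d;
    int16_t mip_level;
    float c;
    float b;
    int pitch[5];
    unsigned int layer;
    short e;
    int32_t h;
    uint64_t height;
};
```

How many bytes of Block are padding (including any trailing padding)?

3

0..4  stride  (4B, 4-aligned)
4..5  d  (1B, 1-aligned)
5..6  -- padding (1B)
6..8  mip_level  (2B, 2-aligned)
8..12  c  (4B, 4-aligned)
12..16  b  (4B, 4-aligned)
16..36  pitch  (20B, 4-aligned)
36..40  layer  (4B, 4-aligned)
40..42  e  (2B, 2-aligned)
42..44  -- padding (2B)
44..48  h  (4B, 4-aligned)
48..56  height  (8B, 8-aligned)
sizeof = 56, alignof = 8
data bytes 53, size 56 → padding 3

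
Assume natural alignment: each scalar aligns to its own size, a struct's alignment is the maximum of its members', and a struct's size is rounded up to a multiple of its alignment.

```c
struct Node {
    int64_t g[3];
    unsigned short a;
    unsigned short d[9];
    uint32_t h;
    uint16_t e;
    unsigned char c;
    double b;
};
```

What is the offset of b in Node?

56

0..24  g  (24B, 8-aligned)
24..26  a  (2B, 2-aligned)
26..44  d  (18B, 2-aligned)
44..48  h  (4B, 4-aligned)
48..50  e  (2B, 2-aligned)
50..51  c  (1B, 1-aligned)
51..56  -- padding (5B)
56..64  b  (8B, 8-aligned)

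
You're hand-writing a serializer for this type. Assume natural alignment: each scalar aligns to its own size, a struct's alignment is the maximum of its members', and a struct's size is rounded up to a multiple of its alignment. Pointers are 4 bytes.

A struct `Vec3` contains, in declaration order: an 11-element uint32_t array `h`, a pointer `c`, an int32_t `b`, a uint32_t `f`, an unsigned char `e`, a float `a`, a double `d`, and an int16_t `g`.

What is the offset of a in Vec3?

60

h at 0 (size 44, align 4) → ends 44
c at 44 (size 4, align 4) → ends 48
b at 48 (size 4, align 4) → ends 52
f at 52 (size 4, align 4) → ends 56
e at 56 (size 1, align 1) → ends 57
pad 3 to align 4 for a
a at 60 (size 4, align 4) → ends 64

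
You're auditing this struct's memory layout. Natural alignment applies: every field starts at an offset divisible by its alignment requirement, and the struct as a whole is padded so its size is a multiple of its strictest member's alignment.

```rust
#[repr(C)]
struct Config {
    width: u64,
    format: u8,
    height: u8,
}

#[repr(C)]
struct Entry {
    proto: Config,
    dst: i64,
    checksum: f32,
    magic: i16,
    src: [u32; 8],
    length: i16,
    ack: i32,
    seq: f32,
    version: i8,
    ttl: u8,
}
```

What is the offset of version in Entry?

Config: width at 0 (size 8, align 8) → ends 8; format at 8 (size 1, align 1) → ends 9; height at 9 (size 1, align 1) → ends 10; tail pad 6 to reach multiple of 8; total 16 bytes, alignment 8
proto at 0 (size 16, align 8) → ends 16
dst at 16 (size 8, align 8) → ends 24
checksum at 24 (size 4, align 4) → ends 28
magic at 28 (size 2, align 2) → ends 30
pad 2 to align 4 for src
src at 32 (size 32, align 4) → ends 64
length at 64 (size 2, align 2) → ends 66
pad 2 to align 4 for ack
ack at 68 (size 4, align 4) → ends 72
seq at 72 (size 4, align 4) → ends 76
version at 76 (size 1, align 1) → ends 77

76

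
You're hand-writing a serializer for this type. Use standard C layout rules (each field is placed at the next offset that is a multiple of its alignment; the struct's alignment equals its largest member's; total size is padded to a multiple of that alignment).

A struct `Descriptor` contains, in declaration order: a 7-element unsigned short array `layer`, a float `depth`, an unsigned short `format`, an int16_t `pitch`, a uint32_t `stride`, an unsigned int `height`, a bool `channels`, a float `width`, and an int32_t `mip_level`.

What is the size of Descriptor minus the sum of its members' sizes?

@0: layer [14B, align 2] → 14
+2 pad (align 4)
@16: depth [4B, align 4] → 20
@20: format [2B, align 2] → 22
@22: pitch [2B, align 2] → 24
@24: stride [4B, align 4] → 28
@28: height [4B, align 4] → 32
@32: channels [1B, align 1] → 33
+3 pad (align 4)
@36: width [4B, align 4] → 40
@40: mip_level [4B, align 4] → 44
size 44, align 4
data bytes 39, size 44 → padding 5

5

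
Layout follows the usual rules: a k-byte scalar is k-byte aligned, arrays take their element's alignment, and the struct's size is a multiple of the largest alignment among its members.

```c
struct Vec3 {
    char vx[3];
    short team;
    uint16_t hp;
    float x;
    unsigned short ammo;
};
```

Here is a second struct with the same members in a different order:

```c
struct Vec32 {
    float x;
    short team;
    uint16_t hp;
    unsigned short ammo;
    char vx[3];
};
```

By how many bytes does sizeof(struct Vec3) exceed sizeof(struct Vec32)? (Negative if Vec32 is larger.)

0

@0: vx [3B, align 1] → 3
+1 pad (align 2)
@4: team [2B, align 2] → 6
@6: hp [2B, align 2] → 8
@8: x [4B, align 4] → 12
@12: ammo [2B, align 2] → 14
+2 tail pad (align 4)
size 16, align 4
— Vec32 —
@0: x [4B, align 4] → 4
@4: team [2B, align 2] → 6
@6: hp [2B, align 2] → 8
@8: ammo [2B, align 2] → 10
@10: vx [3B, align 1] → 13
+3 tail pad (align 4)
size 16, align 4
16 − 16 = 0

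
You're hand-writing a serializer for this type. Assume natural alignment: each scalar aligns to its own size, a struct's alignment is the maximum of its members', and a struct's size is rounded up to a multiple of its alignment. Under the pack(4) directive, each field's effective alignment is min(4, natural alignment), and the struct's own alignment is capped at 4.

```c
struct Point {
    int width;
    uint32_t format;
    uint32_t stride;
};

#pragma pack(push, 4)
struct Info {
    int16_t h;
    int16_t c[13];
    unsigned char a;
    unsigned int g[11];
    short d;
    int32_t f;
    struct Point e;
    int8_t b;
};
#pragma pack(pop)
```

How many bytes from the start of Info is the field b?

Point: @0: width [4B, align 4] → 4; @4: format [4B, align 4] → 8; @8: stride [4B, align 4] → 12; size 12, align 4
@0: h [2B, align 2] → 2
@2: c [26B, align 2] → 28
@28: a [1B, align 1] → 29
+3 pad (align 4)
@32: g [44B, align 4] → 76
@76: d [2B, align 2] → 78
+2 pad (align 4)
@80: f [4B, align 4] → 84
@84: e [12B, align 4] → 96
@96: b [1B, align 1] → 97

96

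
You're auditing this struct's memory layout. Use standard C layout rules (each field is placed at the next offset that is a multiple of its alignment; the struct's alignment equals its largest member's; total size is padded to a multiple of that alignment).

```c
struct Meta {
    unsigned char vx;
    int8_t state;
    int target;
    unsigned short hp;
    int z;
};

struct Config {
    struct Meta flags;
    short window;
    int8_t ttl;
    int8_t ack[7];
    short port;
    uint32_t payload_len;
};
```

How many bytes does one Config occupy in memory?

32

Meta: @0: vx [1B, align 1] → 1; @1: state [1B, align 1] → 2; +2 pad (align 4); @4: target [4B, align 4] → 8; @8: hp [2B, align 2] → 10; +2 pad (align 4); @12: z [4B, align 4] → 16; size 16, align 4
@0: flags [16B, align 4] → 16
@16: window [2B, align 2] → 18
@18: ttl [1B, align 1] → 19
@19: ack [7B, align 1] → 26
@26: port [2B, align 2] → 28
@28: payload_len [4B, align 4] → 32
size 32, align 4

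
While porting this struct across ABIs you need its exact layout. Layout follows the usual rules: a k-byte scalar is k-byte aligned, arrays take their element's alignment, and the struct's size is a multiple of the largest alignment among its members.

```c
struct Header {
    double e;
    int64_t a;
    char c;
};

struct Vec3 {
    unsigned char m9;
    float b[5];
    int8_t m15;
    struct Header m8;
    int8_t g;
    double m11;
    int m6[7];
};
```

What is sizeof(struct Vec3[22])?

Header: e at 0 (size 8, align 8) → ends 8; a at 8 (size 8, align 8) → ends 16; c at 16 (size 1, align 1) → ends 17; tail pad 7 to reach multiple of 8; total 24 bytes, alignment 8
m9 at 0 (size 1, align 1) → ends 1
pad 3 to align 4 for b
b at 4 (size 20, align 4) → ends 24
m15 at 24 (size 1, align 1) → ends 25
pad 7 to align 8 for m8
m8 at 32 (size 24, align 8) → ends 56
g at 56 (size 1, align 1) → ends 57
pad 7 to align 8 for m11
m11 at 64 (size 8, align 8) → ends 72
m6 at 72 (size 28, align 4) → ends 100
tail pad 4 to reach multiple of 8
total 104 bytes, alignment 8
array of 22: 22 × 104 = 2288

2288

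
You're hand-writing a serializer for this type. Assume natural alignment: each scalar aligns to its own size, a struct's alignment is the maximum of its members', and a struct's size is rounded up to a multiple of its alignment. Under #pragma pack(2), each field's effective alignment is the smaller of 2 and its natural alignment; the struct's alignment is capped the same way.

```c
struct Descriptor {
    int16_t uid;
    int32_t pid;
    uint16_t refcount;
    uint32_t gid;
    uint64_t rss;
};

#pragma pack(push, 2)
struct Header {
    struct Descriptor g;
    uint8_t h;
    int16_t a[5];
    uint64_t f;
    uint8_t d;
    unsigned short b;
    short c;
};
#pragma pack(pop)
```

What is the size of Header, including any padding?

50 bytes

Descriptor: uid at 0 (size 2, align 2) → ends 2; pad 2 to align 4 for pid; pid at 4 (size 4, align 4) → ends 8; refcount at 8 (size 2, align 2) → ends 10; pad 2 to align 4 for gid; gid at 12 (size 4, align 4) → ends 16; rss at 16 (size 8, align 8) → ends 24; total 24 bytes, alignment 8
g at 0 (size 24, align 2) → ends 24
h at 24 (size 1, align 1) → ends 25
pad 1 to align 2 for a
a at 26 (size 10, align 2) → ends 36
f at 36 (size 8, align 2) → ends 44
d at 44 (size 1, align 1) → ends 45
pad 1 to align 2 for b
b at 46 (size 2, align 2) → ends 48
c at 48 (size 2, align 2) → ends 50
total 50 bytes, alignment 2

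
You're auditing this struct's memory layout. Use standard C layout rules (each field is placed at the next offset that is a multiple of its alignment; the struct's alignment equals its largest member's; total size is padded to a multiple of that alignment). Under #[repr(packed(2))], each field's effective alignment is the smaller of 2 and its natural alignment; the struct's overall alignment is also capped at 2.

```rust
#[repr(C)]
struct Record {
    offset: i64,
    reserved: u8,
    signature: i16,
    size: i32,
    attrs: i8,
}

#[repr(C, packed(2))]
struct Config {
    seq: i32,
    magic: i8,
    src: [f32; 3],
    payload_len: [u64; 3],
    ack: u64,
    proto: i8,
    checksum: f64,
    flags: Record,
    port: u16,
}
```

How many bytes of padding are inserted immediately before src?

Record: 0..8  offset  (8B, 8-aligned); 8..9  reserved  (1B, 1-aligned); 9..10  -- padding (1B); 10..12  signature  (2B, 2-aligned); 12..16  size  (4B, 4-aligned); 16..17  attrs  (1B, 1-aligned); 17..24  -- tail padding (7B); sizeof = 24, alignof = 8
0..4  seq  (4B, 2-aligned)
4..5  magic  (1B, 1-aligned)
5..6  -- padding (1B)
6..18  src  (12B, 2-aligned)

1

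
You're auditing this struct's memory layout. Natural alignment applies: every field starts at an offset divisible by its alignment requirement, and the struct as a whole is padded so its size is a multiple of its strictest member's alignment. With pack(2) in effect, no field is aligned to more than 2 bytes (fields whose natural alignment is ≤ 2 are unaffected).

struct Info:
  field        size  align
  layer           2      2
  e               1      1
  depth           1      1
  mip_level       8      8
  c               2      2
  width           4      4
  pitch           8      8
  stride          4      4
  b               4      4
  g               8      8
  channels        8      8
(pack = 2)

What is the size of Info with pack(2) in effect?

0..2  layer  (2B, 2-aligned)
2..3  e  (1B, 1-aligned)
3..4  depth  (1B, 1-aligned)
4..12  mip_level  (8B, 2-aligned)
12..14  c  (2B, 2-aligned)
14..18  width  (4B, 2-aligned)
18..26  pitch  (8B, 2-aligned)
26..30  stride  (4B, 2-aligned)
30..34  b  (4B, 2-aligned)
34..42  g  (8B, 2-aligned)
42..50  channels  (8B, 2-aligned)
sizeof = 50, alignof = 2

50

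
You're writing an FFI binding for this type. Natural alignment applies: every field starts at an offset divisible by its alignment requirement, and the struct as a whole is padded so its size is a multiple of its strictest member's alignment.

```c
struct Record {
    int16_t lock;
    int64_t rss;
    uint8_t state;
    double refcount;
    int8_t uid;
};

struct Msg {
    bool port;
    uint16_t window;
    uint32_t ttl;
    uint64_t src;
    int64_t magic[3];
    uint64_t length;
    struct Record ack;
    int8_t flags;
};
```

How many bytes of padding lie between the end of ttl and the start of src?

Record: lock at 0 (size 2, align 2) → ends 2; pad 6 to align 8 for rss; rss at 8 (size 8, align 8) → ends 16; state at 16 (size 1, align 1) → ends 17; pad 7 to align 8 for refcount; refcount at 24 (size 8, align 8) → ends 32; uid at 32 (size 1, align 1) → ends 33; tail pad 7 to reach multiple of 8; total 40 bytes, alignment 8
port at 0 (size 1, align 1) → ends 1
pad 1 to align 2 for window
window at 2 (size 2, align 2) → ends 4
ttl at 4 (size 4, align 4) → ends 8
src at 8 (size 8, align 8) → ends 16

0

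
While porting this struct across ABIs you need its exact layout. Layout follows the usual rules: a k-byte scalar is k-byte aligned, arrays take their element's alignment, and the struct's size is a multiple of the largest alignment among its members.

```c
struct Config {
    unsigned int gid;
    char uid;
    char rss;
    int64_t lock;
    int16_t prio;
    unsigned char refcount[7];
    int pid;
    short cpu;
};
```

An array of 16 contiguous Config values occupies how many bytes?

640

@0: gid [4B, align 4] → 4
@4: uid [1B, align 1] → 5
@5: rss [1B, align 1] → 6
+2 pad (align 8)
@8: lock [8B, align 8] → 16
@16: prio [2B, align 2] → 18
@18: refcount [7B, align 1] → 25
+3 pad (align 4)
@28: pid [4B, align 4] → 32
@32: cpu [2B, align 2] → 34
+6 tail pad (align 8)
size 40, align 8
array of 16: 16 × 40 = 640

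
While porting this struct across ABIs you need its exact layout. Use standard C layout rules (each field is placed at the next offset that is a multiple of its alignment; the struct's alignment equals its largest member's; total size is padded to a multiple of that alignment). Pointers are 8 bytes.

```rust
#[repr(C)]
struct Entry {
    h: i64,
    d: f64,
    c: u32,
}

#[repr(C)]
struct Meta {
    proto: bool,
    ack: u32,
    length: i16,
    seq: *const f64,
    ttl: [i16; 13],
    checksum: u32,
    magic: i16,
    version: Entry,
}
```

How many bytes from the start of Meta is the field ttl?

Entry: @0: h [8B, align 8] → 8; @8: d [8B, align 8] → 16; @16: c [4B, align 4] → 20; +4 tail pad (align 8); size 24, align 8
@0: proto [1B, align 1] → 1
+3 pad (align 4)
@4: ack [4B, align 4] → 8
@8: length [2B, align 2] → 10
+6 pad (align 8)
@16: seq [8B, align 8] → 24
@24: ttl [26B, align 2] → 50

24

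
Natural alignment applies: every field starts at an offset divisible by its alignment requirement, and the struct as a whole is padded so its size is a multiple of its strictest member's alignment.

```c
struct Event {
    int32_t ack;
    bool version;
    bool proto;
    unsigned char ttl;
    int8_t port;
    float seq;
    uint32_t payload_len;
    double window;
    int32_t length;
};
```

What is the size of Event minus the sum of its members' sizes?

4

ack at 0 (size 4, align 4) → ends 4
version at 4 (size 1, align 1) → ends 5
proto at 5 (size 1, align 1) → ends 6
ttl at 6 (size 1, align 1) → ends 7
port at 7 (size 1, align 1) → ends 8
seq at 8 (size 4, align 4) → ends 12
payload_len at 12 (size 4, align 4) → ends 16
window at 16 (size 8, align 8) → ends 24
length at 24 (size 4, align 4) → ends 28
tail pad 4 to reach multiple of 8
total 32 bytes, alignment 8
data bytes 28, size 32 → padding 4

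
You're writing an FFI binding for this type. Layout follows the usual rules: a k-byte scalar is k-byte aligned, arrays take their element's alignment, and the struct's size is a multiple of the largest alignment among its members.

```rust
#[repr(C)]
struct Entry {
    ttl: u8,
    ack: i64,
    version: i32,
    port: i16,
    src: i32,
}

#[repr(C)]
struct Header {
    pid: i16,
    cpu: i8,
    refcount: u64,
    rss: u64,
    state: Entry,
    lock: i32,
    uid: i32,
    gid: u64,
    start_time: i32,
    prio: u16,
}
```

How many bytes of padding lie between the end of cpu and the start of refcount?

5

Entry: @0: ttl [1B, align 1] → 1; +7 pad (align 8); @8: ack [8B, align 8] → 16; @16: version [4B, align 4] → 20; @20: port [2B, align 2] → 22; +2 pad (align 4); @24: src [4B, align 4] → 28; +4 tail pad (align 8); size 32, align 8
@0: pid [2B, align 2] → 2
@2: cpu [1B, align 1] → 3
+5 pad (align 8)
@8: refcount [8B, align 8] → 16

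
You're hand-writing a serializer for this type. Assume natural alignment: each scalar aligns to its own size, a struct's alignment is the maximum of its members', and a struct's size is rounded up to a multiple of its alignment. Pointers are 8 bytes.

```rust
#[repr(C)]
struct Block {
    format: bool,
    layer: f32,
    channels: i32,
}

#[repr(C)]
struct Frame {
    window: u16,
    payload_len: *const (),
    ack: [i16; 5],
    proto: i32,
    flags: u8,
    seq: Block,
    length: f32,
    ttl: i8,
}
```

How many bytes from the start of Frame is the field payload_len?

8

Block: format at 0 (size 1, align 1) → ends 1; pad 3 to align 4 for layer; layer at 4 (size 4, align 4) → ends 8; channels at 8 (size 4, align 4) → ends 12; total 12 bytes, alignment 4
window at 0 (size 2, align 2) → ends 2
pad 6 to align 8 for payload_len
payload_len at 8 (size 8, align 8) → ends 16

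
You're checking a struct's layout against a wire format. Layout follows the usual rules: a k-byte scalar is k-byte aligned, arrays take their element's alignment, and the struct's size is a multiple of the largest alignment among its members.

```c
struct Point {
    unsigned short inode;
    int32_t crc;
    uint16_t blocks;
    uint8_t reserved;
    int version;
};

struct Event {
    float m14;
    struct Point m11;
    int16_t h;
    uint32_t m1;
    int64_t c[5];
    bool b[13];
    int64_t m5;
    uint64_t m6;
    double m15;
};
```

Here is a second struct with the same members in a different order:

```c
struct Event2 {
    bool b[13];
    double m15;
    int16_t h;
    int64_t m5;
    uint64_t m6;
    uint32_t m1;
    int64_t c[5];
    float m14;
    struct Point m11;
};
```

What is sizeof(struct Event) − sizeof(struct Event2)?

-8

Point: @0: inode [2B, align 2] → 2; +2 pad (align 4); @4: crc [4B, align 4] → 8; @8: blocks [2B, align 2] → 10; @10: reserved [1B, align 1] → 11; +1 pad (align 4); @12: version [4B, align 4] → 16; size 16, align 4
@0: m14 [4B, align 4] → 4
@4: m11 [16B, align 4] → 20
@20: h [2B, align 2] → 22
+2 pad (align 4)
@24: m1 [4B, align 4] → 28
+4 pad (align 8)
@32: c [40B, align 8] → 72
@72: b [13B, align 1] → 85
+3 pad (align 8)
@88: m5 [8B, align 8] → 96
@96: m6 [8B, align 8] → 104
@104: m15 [8B, align 8] → 112
size 112, align 8
— Event2 —
@0: b [13B, align 1] → 13
+3 pad (align 8)
@16: m15 [8B, align 8] → 24
@24: h [2B, align 2] → 26
+6 pad (align 8)
@32: m5 [8B, align 8] → 40
@40: m6 [8B, align 8] → 48
@48: m1 [4B, align 4] → 52
+4 pad (align 8)
@56: c [40B, align 8] → 96
@96: m14 [4B, align 4] → 100
@100: m11 [16B, align 4] → 116
+4 tail pad (align 8)
size 120, align 8
112 − 120 = -8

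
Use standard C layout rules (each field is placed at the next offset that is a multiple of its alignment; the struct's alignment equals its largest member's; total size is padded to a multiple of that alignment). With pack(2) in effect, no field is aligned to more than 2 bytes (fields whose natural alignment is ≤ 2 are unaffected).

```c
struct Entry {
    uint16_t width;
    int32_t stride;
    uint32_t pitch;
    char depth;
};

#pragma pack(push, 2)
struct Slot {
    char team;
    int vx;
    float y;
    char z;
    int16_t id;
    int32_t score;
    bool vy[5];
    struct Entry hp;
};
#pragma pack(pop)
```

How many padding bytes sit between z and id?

Entry: width at 0 (size 2, align 2) → ends 2; pad 2 to align 4 for stride; stride at 4 (size 4, align 4) → ends 8; pitch at 8 (size 4, align 4) → ends 12; depth at 12 (size 1, align 1) → ends 13; tail pad 3 to reach multiple of 4; total 16 bytes, alignment 4
team at 0 (size 1, align 1) → ends 1
pad 1 to align 2 for vx
vx at 2 (size 4, align 2) → ends 6
y at 6 (size 4, align 2) → ends 10
z at 10 (size 1, align 1) → ends 11
pad 1 to align 2 for id
id at 12 (size 2, align 2) → ends 14

1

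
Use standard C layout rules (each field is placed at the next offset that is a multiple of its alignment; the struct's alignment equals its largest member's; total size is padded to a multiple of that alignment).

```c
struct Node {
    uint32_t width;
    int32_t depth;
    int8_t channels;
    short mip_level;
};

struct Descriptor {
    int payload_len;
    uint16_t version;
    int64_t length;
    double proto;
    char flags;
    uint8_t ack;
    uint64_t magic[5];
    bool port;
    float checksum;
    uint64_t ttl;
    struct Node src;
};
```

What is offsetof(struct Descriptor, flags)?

Node: 0..4  width  (4B, 4-aligned); 4..8  depth  (4B, 4-aligned); 8..9  channels  (1B, 1-aligned); 9..10  -- padding (1B); 10..12  mip_level  (2B, 2-aligned); sizeof = 12, alignof = 4
0..4  payload_len  (4B, 4-aligned)
4..6  version  (2B, 2-aligned)
6..8  -- padding (2B)
8..16  length  (8B, 8-aligned)
16..24  proto  (8B, 8-aligned)
24..25  flags  (1B, 1-aligned)

24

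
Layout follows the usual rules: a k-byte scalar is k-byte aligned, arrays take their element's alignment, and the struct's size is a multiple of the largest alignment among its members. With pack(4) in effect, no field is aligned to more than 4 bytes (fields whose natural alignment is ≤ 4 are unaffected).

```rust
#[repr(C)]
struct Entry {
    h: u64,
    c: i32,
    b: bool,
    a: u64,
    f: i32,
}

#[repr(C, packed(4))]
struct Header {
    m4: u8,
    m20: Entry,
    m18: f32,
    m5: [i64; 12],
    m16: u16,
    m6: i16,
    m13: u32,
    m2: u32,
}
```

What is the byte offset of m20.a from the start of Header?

20

Entry: @0: h [8B, align 8] → 8; @8: c [4B, align 4] → 12; @12: b [1B, align 1] → 13; +3 pad (align 8); @16: a [8B, align 8] → 24; @24: f [4B, align 4] → 28; +4 tail pad (align 8); size 32, align 8
@0: m4 [1B, align 1] → 1
+3 pad (align 4)
@4: m20 [32B, align 4] → 36
within Entry: a at 16
4 + 16 = 20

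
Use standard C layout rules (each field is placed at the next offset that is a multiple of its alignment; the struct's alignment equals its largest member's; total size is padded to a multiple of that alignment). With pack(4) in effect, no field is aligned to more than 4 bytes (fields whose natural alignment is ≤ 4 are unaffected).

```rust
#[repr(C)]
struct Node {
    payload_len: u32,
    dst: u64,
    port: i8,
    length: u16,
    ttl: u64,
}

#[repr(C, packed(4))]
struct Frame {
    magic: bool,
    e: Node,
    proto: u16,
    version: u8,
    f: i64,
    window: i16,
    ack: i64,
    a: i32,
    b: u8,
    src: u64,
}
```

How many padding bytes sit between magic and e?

Node: @0: payload_len [4B, align 4] → 4; +4 pad (align 8); @8: dst [8B, align 8] → 16; @16: port [1B, align 1] → 17; +1 pad (align 2); @18: length [2B, align 2] → 20; +4 pad (align 8); @24: ttl [8B, align 8] → 32; size 32, align 8
@0: magic [1B, align 1] → 1
+3 pad (align 4)
@4: e [32B, align 4] → 36

3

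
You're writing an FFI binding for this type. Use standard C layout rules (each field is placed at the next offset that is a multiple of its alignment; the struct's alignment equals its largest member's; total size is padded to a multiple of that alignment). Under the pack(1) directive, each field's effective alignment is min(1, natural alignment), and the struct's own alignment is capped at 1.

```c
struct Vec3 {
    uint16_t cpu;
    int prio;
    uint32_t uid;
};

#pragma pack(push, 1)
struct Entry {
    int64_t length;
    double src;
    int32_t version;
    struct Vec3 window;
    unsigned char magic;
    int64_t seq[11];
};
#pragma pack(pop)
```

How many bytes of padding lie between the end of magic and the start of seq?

0

Vec3: @0: cpu [2B, align 2] → 2; +2 pad (align 4); @4: prio [4B, align 4] → 8; @8: uid [4B, align 4] → 12; size 12, align 4
@0: length [8B, align 1] → 8
@8: src [8B, align 1] → 16
@16: version [4B, align 1] → 20
@20: window [12B, align 1] → 32
@32: magic [1B, align 1] → 33
@33: seq [88B, align 1] → 121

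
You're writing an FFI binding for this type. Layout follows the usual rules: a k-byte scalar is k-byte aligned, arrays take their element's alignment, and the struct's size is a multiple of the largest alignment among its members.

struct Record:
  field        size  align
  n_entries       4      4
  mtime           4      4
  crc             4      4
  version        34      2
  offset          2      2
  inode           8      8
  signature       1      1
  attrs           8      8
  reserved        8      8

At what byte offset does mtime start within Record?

4

@0: n_entries [4B, align 4] → 4
@4: mtime [4B, align 4] → 8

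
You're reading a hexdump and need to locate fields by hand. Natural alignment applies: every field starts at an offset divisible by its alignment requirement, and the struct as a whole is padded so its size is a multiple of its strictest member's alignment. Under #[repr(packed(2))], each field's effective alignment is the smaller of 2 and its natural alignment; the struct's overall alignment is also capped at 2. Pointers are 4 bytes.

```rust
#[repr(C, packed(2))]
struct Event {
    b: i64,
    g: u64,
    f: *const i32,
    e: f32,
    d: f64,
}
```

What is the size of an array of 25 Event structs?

b at 0 (size 8, align 2) → ends 8
g at 8 (size 8, align 2) → ends 16
f at 16 (size 4, align 2) → ends 20
e at 20 (size 4, align 2) → ends 24
d at 24 (size 8, align 2) → ends 32
total 32 bytes, alignment 2
array of 25: 25 × 32 = 800

800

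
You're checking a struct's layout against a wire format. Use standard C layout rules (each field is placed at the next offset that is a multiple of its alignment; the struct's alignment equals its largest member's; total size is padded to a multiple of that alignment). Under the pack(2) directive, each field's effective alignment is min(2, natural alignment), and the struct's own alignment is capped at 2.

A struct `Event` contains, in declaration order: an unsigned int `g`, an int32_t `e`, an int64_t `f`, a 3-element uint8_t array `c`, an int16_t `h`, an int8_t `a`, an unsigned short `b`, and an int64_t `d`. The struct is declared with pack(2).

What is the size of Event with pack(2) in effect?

g at 0 (size 4, align 2) → ends 4
e at 4 (size 4, align 2) → ends 8
f at 8 (size 8, align 2) → ends 16
c at 16 (size 3, align 1) → ends 19
pad 1 to align 2 for h
h at 20 (size 2, align 2) → ends 22
a at 22 (size 1, align 1) → ends 23
pad 1 to align 2 for b
b at 24 (size 2, align 2) → ends 26
d at 26 (size 8, align 2) → ends 34
total 34 bytes, alignment 2

34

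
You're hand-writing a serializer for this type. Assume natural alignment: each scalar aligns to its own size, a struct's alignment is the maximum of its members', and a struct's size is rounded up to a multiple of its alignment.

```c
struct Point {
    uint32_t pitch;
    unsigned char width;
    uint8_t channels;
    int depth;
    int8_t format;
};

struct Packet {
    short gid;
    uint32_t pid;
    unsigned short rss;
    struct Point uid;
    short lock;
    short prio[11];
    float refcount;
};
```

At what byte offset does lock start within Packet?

28

Point: pitch at 0 (size 4, align 4) → ends 4; width at 4 (size 1, align 1) → ends 5; channels at 5 (size 1, align 1) → ends 6; pad 2 to align 4 for depth; depth at 8 (size 4, align 4) → ends 12; format at 12 (size 1, align 1) → ends 13; tail pad 3 to reach multiple of 4; total 16 bytes, alignment 4
gid at 0 (size 2, align 2) → ends 2
pad 2 to align 4 for pid
pid at 4 (size 4, align 4) → ends 8
rss at 8 (size 2, align 2) → ends 10
pad 2 to align 4 for uid
uid at 12 (size 16, align 4) → ends 28
lock at 28 (size 2, align 2) → ends 30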